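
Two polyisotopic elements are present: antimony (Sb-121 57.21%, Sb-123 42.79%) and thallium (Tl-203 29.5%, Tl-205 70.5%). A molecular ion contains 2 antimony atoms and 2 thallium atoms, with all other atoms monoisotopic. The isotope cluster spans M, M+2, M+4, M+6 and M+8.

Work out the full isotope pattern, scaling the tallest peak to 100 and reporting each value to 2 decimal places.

Antimony pattern (n=2): 0.32729841 : 0.48960318 : 0.18309841
Thallium pattern (n=2): 0.087025 : 0.41595 : 0.497025
Convolve the two distributions (both contribute in 2-u steps):
  M: 0.32729841×0.087025 = 0.028483
  M+2: 0.32729841×0.41595 + 0.48960318×0.087025 = 0.178747
  M+4: 0.32729841×0.497025 + 0.48960318×0.41595 + 0.18309841×0.087025 = 0.382260
  M+6: 0.48960318×0.497025 + 0.18309841×0.41595 = 0.319505
  M+8: 0.18309841×0.497025 = 0.091004
Scale to base peak (0.382260) = 100: 7.45 : 46.76 : 100.00 : 83.58 : 23.81

7.45 : 46.76 : 100.00 : 83.58 : 23.81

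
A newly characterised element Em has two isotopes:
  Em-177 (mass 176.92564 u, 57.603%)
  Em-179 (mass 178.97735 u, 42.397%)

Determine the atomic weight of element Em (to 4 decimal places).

The abundance-weighted mean is 0.57603 × 176.92564 + 0.42397 × 178.97735
= 101.914476 + 75.881027 = 177.795503 u

177.7955 u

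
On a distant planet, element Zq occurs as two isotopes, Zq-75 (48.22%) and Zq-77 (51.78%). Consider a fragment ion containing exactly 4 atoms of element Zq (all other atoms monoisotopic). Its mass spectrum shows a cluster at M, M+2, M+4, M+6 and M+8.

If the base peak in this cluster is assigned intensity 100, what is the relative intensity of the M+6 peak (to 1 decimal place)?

71.6

(0.4822 + 0.5178)^4 gives M 0.0541, M+2 0.2322, M+4 0.3741, M+6 0.2678, M+8 0.0719; the largest is M+4.
P(M+4) = C(4,2) × 0.4822^2 × 0.5178^2 = 6 × 0.23251684 × 0.26811684 = 0.374050 (base)
P(M+6) = C(4,3) × 0.4822^1 × 0.5178^3 = 4 × 0.4822 × 0.1388309 = 0.267777
Relative intensity = 0.267777 / 0.374050 × 100 = 71.6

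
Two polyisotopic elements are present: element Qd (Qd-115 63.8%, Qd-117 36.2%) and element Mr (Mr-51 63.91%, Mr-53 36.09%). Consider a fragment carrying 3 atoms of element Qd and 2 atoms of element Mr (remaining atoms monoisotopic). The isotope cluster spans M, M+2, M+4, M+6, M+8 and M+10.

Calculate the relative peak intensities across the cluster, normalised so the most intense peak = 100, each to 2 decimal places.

31.18 : 88.29 : 100.00 : 56.63 : 16.04 : 1.82

Element Qd pattern (n=3): 0.25969407 : 0.44204978 : 0.25081822 : 0.04743793
Element Mr pattern (n=2): 0.40844881 : 0.46130238 : 0.13024881
Convolve the two distributions (both contribute in 2-u steps):
  M: 0.25969407×0.40844881 = 0.106072
  M+2: 0.25969407×0.46130238 + 0.44204978×0.40844881 = 0.300352
  M+4: 0.25969407×0.13024881 + 0.44204978×0.46130238 + 0.25081822×0.40844881 = 0.340190
  M+6: 0.44204978×0.13024881 + 0.25081822×0.46130238 + 0.04743793×0.40844881 = 0.192655
  M+8: 0.25081822×0.13024881 + 0.04743793×0.46130238 = 0.054552
  M+10: 0.04743793×0.13024881 = 0.006179
Scale to base peak (0.340190) = 100: 31.18 : 88.29 : 100.00 : 56.63 : 16.04 : 1.82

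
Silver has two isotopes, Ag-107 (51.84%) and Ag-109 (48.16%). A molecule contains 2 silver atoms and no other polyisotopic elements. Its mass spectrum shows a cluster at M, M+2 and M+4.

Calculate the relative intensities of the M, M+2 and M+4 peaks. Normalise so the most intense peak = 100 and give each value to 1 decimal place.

The 2 Ag atoms are independent, so intensities follow the terms of (0.5184 + 0.4816)^2.
P(M) = 0.5184^2 = 0.268739
P(M+2) = 2 × 0.5184^1 × 0.4816^1 = 0.499323
P(M+4) = 0.4816^2 = 0.231939
The M+2 peak is largest (0.499323); scaling to 100 gives 53.8 : 100.0 : 46.5.

53.8 : 100.0 : 46.5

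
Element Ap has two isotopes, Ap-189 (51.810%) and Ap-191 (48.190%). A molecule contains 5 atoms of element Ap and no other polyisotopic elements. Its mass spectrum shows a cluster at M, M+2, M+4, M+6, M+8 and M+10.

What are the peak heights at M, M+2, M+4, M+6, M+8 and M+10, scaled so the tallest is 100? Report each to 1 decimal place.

11.6 : 53.8 : 100.0 : 93.0 : 43.3 : 8.0

Expanding (0.51810 + 0.48190)^5:
P(M) = 0.51810^5 = 0.037331
P(M+2) = 5 × 0.51810^4 × 0.48190^1 = 0.173613
P(M+4) = 10 × 0.51810^3 × 0.48190^2 = 0.322964
P(M+6) = 10 × 0.51810^2 × 0.48190^3 = 0.300399
P(M+8) = 5 × 0.51810^1 × 0.48190^4 = 0.139705
P(M+10) = 0.48190^5 = 0.025989
The M+4 peak is largest (0.322964); scaling to 100 gives 11.6 : 53.8 : 100.0 : 93.0 : 43.3 : 8.0.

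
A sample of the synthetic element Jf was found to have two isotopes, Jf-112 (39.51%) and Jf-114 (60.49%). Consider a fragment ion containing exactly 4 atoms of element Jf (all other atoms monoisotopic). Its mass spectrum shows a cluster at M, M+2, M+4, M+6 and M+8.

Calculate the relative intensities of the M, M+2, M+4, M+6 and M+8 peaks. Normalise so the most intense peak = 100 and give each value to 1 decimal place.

7.0 : 42.7 : 98.0 : 100.0 : 38.3

Each Jf atom is independently Jf-112 (p = 0.3951) or Jf-114 (q = 0.6049); the cluster is the binomial expansion (p + q)^4.
P(M) = 0.3951^4 = 0.024368
P(M+2) = 4 × 0.3951^3 × 0.6049^1 = 0.149233
P(M+4) = 6 × 0.3951^2 × 0.6049^2 = 0.342714
P(M+6) = 4 × 0.3951^1 × 0.6049^3 = 0.349798
P(M+8) = 0.6049^4 = 0.133886
The M+6 peak is largest (0.349798); scaling to 100 gives 7.0 : 42.7 : 98.0 : 100.0 : 38.3.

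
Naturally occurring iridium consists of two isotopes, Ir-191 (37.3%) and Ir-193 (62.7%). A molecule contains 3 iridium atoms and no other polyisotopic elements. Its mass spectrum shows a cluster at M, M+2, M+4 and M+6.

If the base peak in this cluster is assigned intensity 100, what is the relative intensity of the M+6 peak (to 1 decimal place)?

56.0

Binomial terms of (0.373 + 0.627)^3: M 0.0519, M+2 0.2617, M+4 0.4399, M+6 0.2465 → M+4 is the base peak.
P(M+4) = C(3,2) × 0.373^1 × 0.627^2 = 3 × 0.3730 × 0.393129 = 0.439911 (base)
P(M+6) = C(3,3) × 0.373^0 × 0.627^3 = 1 × 1.0000 × 0.24649188 = 0.246492
Relative intensity = 0.246492 / 0.439911 × 100 = 56.0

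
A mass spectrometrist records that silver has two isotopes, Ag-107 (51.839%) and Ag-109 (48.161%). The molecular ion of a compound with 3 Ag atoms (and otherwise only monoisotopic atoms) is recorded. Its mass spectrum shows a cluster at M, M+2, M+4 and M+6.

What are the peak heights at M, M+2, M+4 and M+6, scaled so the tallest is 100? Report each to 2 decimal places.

Each Ag atom is independently Ag-107 (p = 0.51839) or Ag-109 (q = 0.48161); the cluster is the binomial expansion (p + q)^3.
P(M) = 0.51839^3 = 0.139306
P(M+2) = 3 × 0.51839^2 × 0.48161^1 = 0.388267
P(M+4) = 3 × 0.51839^1 × 0.48161^2 = 0.360719
P(M+6) = 0.48161^3 = 0.111709
The M+2 peak is largest (0.388267); scaling to 100 gives 35.88 : 100.00 : 92.90 : 28.77.

35.88 : 100.00 : 92.90 : 28.77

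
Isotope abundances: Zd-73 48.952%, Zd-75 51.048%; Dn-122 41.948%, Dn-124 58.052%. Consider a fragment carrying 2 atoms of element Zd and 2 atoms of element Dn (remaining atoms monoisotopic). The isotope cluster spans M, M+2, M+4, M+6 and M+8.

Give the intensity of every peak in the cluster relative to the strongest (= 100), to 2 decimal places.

11.40 : 55.31 : 100.00 : 79.82 : 23.73

Element Zd pattern (n=2): 0.23962983 : 0.49978034 : 0.26058983
Element Dn pattern (n=2): 0.17596347 : 0.48703306 : 0.33700347
Convolve the two distributions (both contribute in 2-u steps):
  M: 0.23962983×0.17596347 = 0.042166
  M+2: 0.23962983×0.48703306 + 0.49978034×0.17596347 = 0.204651
  M+4: 0.23962983×0.33700347 + 0.49978034×0.48703306 + 0.26058983×0.17596347 = 0.370020
  M+6: 0.49978034×0.33700347 + 0.26058983×0.48703306 = 0.295344
  M+8: 0.26058983×0.33700347 = 0.087820
Scale to base peak (0.370020) = 100: 11.40 : 55.31 : 100.00 : 79.82 : 23.73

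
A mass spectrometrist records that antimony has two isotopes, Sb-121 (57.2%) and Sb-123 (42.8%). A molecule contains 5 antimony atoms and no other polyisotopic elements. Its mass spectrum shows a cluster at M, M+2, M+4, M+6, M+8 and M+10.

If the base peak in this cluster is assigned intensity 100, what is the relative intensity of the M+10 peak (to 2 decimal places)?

Term probabilities: M 0.0612, M+2 0.2291, M+4 0.3428, M+6 0.2565, M+8 0.0960, M+10 0.0144. Base peak = M+4.
P(M+4) = C(5,2) × 0.572^3 × 0.428^2 = 10 × 0.18714925 × 0.183184 = 0.342827 (base)
P(M+10) = C(5,5) × 0.572^0 × 0.428^5 = 1 × 1.0000 × 0.01436213 = 0.014362
Relative intensity = 0.014362 / 0.342827 × 100 = 4.19

4.19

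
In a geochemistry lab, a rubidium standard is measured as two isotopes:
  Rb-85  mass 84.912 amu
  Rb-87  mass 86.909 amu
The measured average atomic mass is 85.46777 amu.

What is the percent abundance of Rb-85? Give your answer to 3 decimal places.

72.170%

Let x be the fractional abundance of Rb-85; then Rb-87 has abundance 1 − x.
84.912·x + 86.909·(1 − x) = 85.46777
(84.912 − 86.909)·x = 85.46777 − 86.909
x = -1.44123 / -1.997 = 0.72170 → 72.170% Rb-85, 27.830% Rb-87.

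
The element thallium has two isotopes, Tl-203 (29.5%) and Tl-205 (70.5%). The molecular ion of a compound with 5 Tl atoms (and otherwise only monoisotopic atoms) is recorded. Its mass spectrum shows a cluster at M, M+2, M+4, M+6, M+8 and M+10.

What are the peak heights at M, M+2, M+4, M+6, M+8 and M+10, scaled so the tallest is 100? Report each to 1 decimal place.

0.6 : 7.3 : 35.0 : 83.7 : 100.0 : 47.8

The 5 Tl atoms are independent, so intensities follow the terms of (0.295 + 0.705)^5.
P(M) = 0.295^5 = 0.002234
P(M+2) = 5 × 0.295^4 × 0.705^1 = 0.026696
P(M+4) = 10 × 0.295^3 × 0.705^2 = 0.127598
P(M+6) = 10 × 0.295^2 × 0.705^3 = 0.304938
P(M+8) = 5 × 0.295^1 × 0.705^4 = 0.364375
P(M+10) = 0.705^5 = 0.174159
The M+8 peak is largest (0.364375); scaling to 100 gives 0.6 : 7.3 : 35.0 : 83.7 : 100.0 : 47.8.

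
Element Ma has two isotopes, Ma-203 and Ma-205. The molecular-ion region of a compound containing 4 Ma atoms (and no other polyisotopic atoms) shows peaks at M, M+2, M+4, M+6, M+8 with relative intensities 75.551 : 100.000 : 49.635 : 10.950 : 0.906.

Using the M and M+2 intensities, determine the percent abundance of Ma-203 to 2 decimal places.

75.14%

Let p = fractional abundance of Ma-203. I(M+2)/I(M) = [C(4,1)·p^3·(1−p)] / p^4 = 4·(1−p)/p = 100.000/75.551 = 1.3236
(1−p)/p = 1.3236/4 = 0.3309  ⇒  p = 1/(1 + 0.3309) = 0.7514
Ma-203: 75.14%, Ma-205: 24.86%.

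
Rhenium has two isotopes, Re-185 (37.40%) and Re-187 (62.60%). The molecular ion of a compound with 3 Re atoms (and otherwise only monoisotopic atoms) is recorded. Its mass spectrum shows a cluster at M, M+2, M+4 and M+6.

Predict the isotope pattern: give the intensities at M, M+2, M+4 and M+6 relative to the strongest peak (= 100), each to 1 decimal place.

11.9 : 59.7 : 100.0 : 55.8

Expanding (0.3740 + 0.6260)^3:
P(M) = 0.3740^3 = 0.052314
P(M+2) = 3 × 0.3740^2 × 0.6260^1 = 0.262687
P(M+4) = 3 × 0.3740^1 × 0.6260^2 = 0.439685
P(M+6) = 0.6260^3 = 0.245314
The M+4 peak is largest (0.439685); scaling to 100 gives 11.9 : 59.7 : 100.0 : 55.8.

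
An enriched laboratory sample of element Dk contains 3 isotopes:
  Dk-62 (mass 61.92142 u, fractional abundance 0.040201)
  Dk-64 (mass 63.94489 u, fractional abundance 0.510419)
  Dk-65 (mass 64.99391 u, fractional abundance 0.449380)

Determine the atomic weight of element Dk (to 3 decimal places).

Ar = Σ fᵢ·mᵢ = 0.040201 × 61.92142 + 0.510419 × 63.94489 + 0.449380 × 64.99391
= 2.489303 + 32.638687 + 29.206963 = 64.334953 u

64.335 u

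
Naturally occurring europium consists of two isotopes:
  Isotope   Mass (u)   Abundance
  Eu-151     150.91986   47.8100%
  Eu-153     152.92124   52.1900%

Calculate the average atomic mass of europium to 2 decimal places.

151.96 u

Average mass = Σ (abundance × isotope mass) = 0.478100 × 150.91986 + 0.521900 × 152.92124
= 72.154785 + 79.809595 = 151.964380 u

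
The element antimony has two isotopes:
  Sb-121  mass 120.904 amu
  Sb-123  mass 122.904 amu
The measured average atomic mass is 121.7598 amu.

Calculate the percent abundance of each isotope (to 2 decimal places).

With x = fraction of Sb-121 (so Sb-123 is 1 − x):
120.904·x + 122.904·(1 − x) = 121.7598
(120.904 − 122.904)·x = 121.7598 − 122.904
x = -1.1442 / -2.000 = 0.57210 → 57.21% Sb-121, 42.79% Sb-123.

Sb-121: 57.21%, Sb-123: 42.79%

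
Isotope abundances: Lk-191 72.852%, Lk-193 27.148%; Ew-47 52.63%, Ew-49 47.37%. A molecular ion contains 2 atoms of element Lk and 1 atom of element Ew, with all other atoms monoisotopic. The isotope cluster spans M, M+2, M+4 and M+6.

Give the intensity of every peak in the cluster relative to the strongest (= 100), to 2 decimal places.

Element Lk pattern (n=2): 0.53074139 : 0.39555722 : 0.07370139
Element Ew pattern (n=1): 0.5263 : 0.4737
Convolve the two distributions (both contribute in 2-u steps):
  M: 0.53074139×0.5263 = 0.279329
  M+2: 0.53074139×0.4737 + 0.39555722×0.5263 = 0.459594
  M+4: 0.39555722×0.4737 + 0.07370139×0.5263 = 0.226164
  M+6: 0.07370139×0.4737 = 0.034912
Scale to base peak (0.459594) = 100: 60.78 : 100.00 : 49.21 : 7.60

60.78 : 100.00 : 49.21 : 7.60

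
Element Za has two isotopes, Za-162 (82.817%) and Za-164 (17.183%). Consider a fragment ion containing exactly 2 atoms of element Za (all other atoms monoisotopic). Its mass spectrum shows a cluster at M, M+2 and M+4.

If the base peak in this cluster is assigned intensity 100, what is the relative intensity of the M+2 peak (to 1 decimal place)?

41.5

Term probabilities: M 0.6859, M+2 0.2846, M+4 0.0295. Base peak = M.
P(M) = C(2,0) × 0.82817^2 × 0.17183^0 = 1 × 0.68586555 × 1.0000 = 0.685866 (base)
P(M+2) = C(2,1) × 0.82817^1 × 0.17183^1 = 2 × 0.82817 × 0.17183 = 0.284609
Relative intensity = 0.284609 / 0.685866 × 100 = 41.5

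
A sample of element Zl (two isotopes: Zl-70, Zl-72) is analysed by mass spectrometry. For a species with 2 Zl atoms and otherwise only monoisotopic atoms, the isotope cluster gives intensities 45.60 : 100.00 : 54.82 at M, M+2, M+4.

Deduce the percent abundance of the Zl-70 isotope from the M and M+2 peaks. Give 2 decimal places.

Let p = fractional abundance of Zl-70. I(M+2)/I(M) = [C(2,1)·p^1·(1−p)] / p^2 = 2·(1−p)/p = 100.00/45.60 = 2.1930
(1−p)/p = 2.1930/2 = 1.0965  ⇒  p = 1/(1 + 1.0965) = 0.4770
Zl-70: 47.70%, Zl-72: 52.30%.

47.70%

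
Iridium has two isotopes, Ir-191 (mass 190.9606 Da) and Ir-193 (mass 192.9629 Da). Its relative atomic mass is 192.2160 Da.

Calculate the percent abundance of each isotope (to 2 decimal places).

With x = fraction of Ir-191 (so Ir-193 is 1 − x):
190.9606·x + 192.9629·(1 − x) = 192.2160
(190.9606 − 192.9629)·x = 192.2160 − 192.9629
x = -0.7469 / -2.0023 = 0.37302 → 37.30% Ir-191, 62.70% Ir-193.

Ir-191: 37.30%, Ir-193: 62.70%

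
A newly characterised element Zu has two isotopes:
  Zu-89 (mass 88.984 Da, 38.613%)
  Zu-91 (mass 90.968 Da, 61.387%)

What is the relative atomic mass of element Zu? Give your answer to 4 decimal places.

The abundance-weighted mean is 0.38613 × 88.984 + 0.61387 × 90.968
= 34.35939 + 55.84253 = 90.20192 Da

90.2019 Da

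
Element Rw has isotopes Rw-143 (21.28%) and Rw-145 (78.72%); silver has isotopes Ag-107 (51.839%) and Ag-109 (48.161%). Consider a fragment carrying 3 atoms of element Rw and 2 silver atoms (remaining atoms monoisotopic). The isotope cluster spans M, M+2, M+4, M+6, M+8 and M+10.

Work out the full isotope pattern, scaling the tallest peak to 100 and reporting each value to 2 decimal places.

Element Rw pattern (n=3): 0.0096364 : 0.10694232 : 0.39560616 : 0.48781512
Silver pattern (n=2): 0.26872819 : 0.49932362 : 0.23194819
Convolve the two distributions (both contribute in 2-u steps):
  M: 0.0096364×0.26872819 = 0.002590
  M+2: 0.0096364×0.49932362 + 0.10694232×0.26872819 = 0.033550
  M+4: 0.0096364×0.23194819 + 0.10694232×0.49932362 + 0.39560616×0.26872819 = 0.161944
  M+6: 0.10694232×0.23194819 + 0.39560616×0.49932362 + 0.48781512×0.26872819 = 0.353430
  M+8: 0.39560616×0.23194819 + 0.48781512×0.49932362 = 0.335338
  M+10: 0.48781512×0.23194819 = 0.113148
Scale to base peak (0.353430) = 100: 0.73 : 9.49 : 45.82 : 100.00 : 94.88 : 32.01

0.73 : 9.49 : 45.82 : 100.00 : 94.88 : 32.01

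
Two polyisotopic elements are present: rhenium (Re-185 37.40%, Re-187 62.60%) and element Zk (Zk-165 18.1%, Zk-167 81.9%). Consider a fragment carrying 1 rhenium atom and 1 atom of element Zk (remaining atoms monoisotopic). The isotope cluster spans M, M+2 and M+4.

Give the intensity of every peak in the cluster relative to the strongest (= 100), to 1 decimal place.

13.2 : 81.8 : 100.0

Rhenium pattern (n=1): 0.3740 : 0.6260
Element Zk pattern (n=1): 0.1810 : 0.8190
Convolve the two distributions (both contribute in 2-u steps):
  M: 0.3740×0.1810 = 0.067694
  M+2: 0.3740×0.8190 + 0.6260×0.1810 = 0.419612
  M+4: 0.6260×0.8190 = 0.512694
Scale to base peak (0.512694) = 100: 13.2 : 81.8 : 100.0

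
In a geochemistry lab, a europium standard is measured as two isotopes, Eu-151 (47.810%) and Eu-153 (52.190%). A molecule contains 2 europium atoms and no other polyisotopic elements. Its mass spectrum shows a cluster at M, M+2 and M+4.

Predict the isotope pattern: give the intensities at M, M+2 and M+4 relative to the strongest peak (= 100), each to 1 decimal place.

The 2 Eu atoms are independent, so intensities follow the terms of (0.47810 + 0.52190)^2.
P(M) = 0.47810^2 = 0.228580
P(M+2) = 2 × 0.47810^1 × 0.52190^1 = 0.499041
P(M+4) = 0.52190^2 = 0.272380
The M+2 peak is largest (0.499041); scaling to 100 gives 45.8 : 100.0 : 54.6.

45.8 : 100.0 : 54.6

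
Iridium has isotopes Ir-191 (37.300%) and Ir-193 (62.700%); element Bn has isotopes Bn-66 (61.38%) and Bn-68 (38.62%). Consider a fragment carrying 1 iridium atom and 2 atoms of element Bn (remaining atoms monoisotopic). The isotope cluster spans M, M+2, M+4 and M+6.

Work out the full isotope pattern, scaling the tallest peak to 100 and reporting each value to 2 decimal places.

34.02 : 100.00 : 85.43 : 22.64

Iridium pattern (n=1): 0.3730 : 0.6270
Element Bn pattern (n=2): 0.37675044 : 0.47409912 : 0.14915044
Convolve the two distributions (both contribute in 2-u steps):
  M: 0.3730×0.37675044 = 0.140528
  M+2: 0.3730×0.47409912 + 0.6270×0.37675044 = 0.413061
  M+4: 0.3730×0.14915044 + 0.6270×0.47409912 = 0.352893
  M+6: 0.6270×0.14915044 = 0.093517
Scale to base peak (0.413061) = 100: 34.02 : 100.00 : 85.43 : 22.64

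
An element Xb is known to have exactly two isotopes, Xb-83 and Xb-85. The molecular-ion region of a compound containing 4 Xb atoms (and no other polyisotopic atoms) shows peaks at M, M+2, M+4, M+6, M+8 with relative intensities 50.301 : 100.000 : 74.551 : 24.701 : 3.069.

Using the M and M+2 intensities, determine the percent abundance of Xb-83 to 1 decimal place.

66.8%

Write p for the Xb-83 fraction. I(M+2)/I(M) = [C(4,1)·p^3·(1−p)] / p^4 = 4·(1−p)/p = 100.000/50.301 = 1.9880
(1−p)/p = 1.9880/4 = 0.4970  ⇒  p = 1/(1 + 0.4970) = 0.6680
Xb-83: 66.8%, Xb-85: 33.2%.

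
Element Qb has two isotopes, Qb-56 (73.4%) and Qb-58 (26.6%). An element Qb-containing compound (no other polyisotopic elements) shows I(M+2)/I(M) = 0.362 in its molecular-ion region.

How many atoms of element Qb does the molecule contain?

1

For n independent Qb atoms, I(M+2)/I(M) = n · (abundance Qb-58) / (abundance Qb-56) = n · 0.266/0.734.
n = 0.362 × 0.734/0.266 = 1.00 ≈ 1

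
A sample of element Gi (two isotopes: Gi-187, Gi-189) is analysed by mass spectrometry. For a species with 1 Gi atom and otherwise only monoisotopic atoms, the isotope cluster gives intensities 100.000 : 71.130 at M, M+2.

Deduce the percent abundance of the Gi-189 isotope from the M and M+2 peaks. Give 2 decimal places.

41.56%

If p is the fraction of Gi that is Gi-187, then I(M+2)/I(M) = [C(1,1)·p^0·(1−p)] / p^1 = 1·(1−p)/p = 71.130/100.000 = 0.7113
(1−p)/p = 0.7113/1 = 0.7113  ⇒  p = 1/(1 + 0.7113) = 0.5844
Gi-187: 58.44%, Gi-189: 41.56%.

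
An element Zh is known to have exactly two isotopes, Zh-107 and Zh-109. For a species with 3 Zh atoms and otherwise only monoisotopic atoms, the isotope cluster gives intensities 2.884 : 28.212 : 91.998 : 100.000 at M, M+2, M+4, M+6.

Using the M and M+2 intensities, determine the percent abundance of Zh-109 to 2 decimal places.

If p is the fraction of Zh that is Zh-107, then I(M+2)/I(M) = [C(3,1)·p^2·(1−p)] / p^3 = 3·(1−p)/p = 28.212/2.884 = 9.7822
(1−p)/p = 9.7822/3 = 3.2607  ⇒  p = 1/(1 + 3.2607) = 0.2347
Zh-107: 23.47%, Zh-109: 76.53%.

76.53%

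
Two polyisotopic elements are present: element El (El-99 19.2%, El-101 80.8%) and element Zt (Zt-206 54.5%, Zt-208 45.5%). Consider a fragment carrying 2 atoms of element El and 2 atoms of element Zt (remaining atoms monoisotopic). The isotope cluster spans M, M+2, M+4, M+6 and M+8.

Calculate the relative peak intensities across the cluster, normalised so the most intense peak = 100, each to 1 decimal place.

2.8 : 28.5 : 91.6 : 100.0 : 34.8

Element El pattern (n=2): 0.036864 : 0.310272 : 0.652864
Element Zt pattern (n=2): 0.297025 : 0.49595 : 0.207025
Convolve the two distributions (both contribute in 2-u steps):
  M: 0.036864×0.297025 = 0.010950
  M+2: 0.036864×0.49595 + 0.310272×0.297025 = 0.110441
  M+4: 0.036864×0.207025 + 0.310272×0.49595 + 0.652864×0.297025 = 0.355428
  M+6: 0.310272×0.207025 + 0.652864×0.49595 = 0.388022
  M+8: 0.652864×0.207025 = 0.135159
Scale to base peak (0.388022) = 100: 2.8 : 28.5 : 91.6 : 100.0 : 34.8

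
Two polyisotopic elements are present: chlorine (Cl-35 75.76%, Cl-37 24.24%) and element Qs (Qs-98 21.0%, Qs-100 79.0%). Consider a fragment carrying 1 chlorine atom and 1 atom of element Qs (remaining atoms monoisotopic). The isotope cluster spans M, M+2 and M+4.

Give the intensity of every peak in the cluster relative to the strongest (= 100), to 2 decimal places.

24.50 : 100.00 : 29.49

Chlorine pattern (n=1): 0.7576 : 0.2424
Element Qs pattern (n=1): 0.2100 : 0.7900
Convolve the two distributions (both contribute in 2-u steps):
  M: 0.7576×0.2100 = 0.159096
  M+2: 0.7576×0.7900 + 0.2424×0.2100 = 0.649408
  M+4: 0.2424×0.7900 = 0.191496
Scale to base peak (0.649408) = 100: 24.50 : 100.00 : 29.49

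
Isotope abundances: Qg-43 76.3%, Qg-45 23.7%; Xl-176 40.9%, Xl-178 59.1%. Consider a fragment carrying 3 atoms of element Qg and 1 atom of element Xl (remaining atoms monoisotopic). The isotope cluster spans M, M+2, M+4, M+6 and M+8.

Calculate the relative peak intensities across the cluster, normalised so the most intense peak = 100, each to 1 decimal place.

42.1 : 100.0 : 68.8 : 18.9 : 1.8

Element Qg pattern (n=3): 0.44419495 : 0.41392216 : 0.12857084 : 0.01331205
Element Xl pattern (n=1): 0.4090 : 0.5910
Convolve the two distributions (both contribute in 2-u steps):
  M: 0.44419495×0.4090 = 0.181676
  M+2: 0.44419495×0.5910 + 0.41392216×0.4090 = 0.431813
  M+4: 0.41392216×0.5910 + 0.12857084×0.4090 = 0.297213
  M+6: 0.12857084×0.5910 + 0.01331205×0.4090 = 0.081430
  M+8: 0.01331205×0.5910 = 0.007867
Scale to base peak (0.431813) = 100: 42.1 : 100.0 : 68.8 : 18.9 : 1.8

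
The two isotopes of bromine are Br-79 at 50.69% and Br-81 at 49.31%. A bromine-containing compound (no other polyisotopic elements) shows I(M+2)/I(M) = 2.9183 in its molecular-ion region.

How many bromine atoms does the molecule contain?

The M+2/M ratio from n Br atoms is n · q/p = n · 0.4931/0.5069.
n = 2.9183 × 0.5069/0.4931 = 3.00 ≈ 3

3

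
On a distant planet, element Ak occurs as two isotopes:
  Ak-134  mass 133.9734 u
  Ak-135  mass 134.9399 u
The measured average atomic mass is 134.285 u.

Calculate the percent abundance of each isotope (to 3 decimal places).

Ak-134: 67.760%, Ak-135: 32.240%

With x = fraction of Ak-134 (so Ak-135 is 1 − x):
133.9734·x + 134.9399·(1 − x) = 134.285
(133.9734 − 134.9399)·x = 134.285 − 134.9399
x = -0.6549 / -0.9665 = 0.67760 → 67.760% Ak-134, 32.240% Ak-135.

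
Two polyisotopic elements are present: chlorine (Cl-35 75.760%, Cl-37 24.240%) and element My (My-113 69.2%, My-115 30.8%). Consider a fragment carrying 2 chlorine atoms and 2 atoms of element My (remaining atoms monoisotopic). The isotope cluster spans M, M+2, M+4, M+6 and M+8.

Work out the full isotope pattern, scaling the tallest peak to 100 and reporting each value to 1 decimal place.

65.4 : 100.0 : 56.9 : 14.2 : 1.3

Chlorine pattern (n=2): 0.57395776 : 0.36728448 : 0.05875776
Element My pattern (n=2): 0.478864 : 0.426272 : 0.094864
Convolve the two distributions (both contribute in 2-u steps):
  M: 0.57395776×0.478864 = 0.274848
  M+2: 0.57395776×0.426272 + 0.36728448×0.478864 = 0.420541
  M+4: 0.57395776×0.094864 + 0.36728448×0.426272 + 0.05875776×0.478864 = 0.239148
  M+6: 0.36728448×0.094864 + 0.05875776×0.426272 = 0.059889
  M+8: 0.05875776×0.094864 = 0.005574
Scale to base peak (0.420541) = 100: 65.4 : 100.0 : 56.9 : 14.2 : 1.3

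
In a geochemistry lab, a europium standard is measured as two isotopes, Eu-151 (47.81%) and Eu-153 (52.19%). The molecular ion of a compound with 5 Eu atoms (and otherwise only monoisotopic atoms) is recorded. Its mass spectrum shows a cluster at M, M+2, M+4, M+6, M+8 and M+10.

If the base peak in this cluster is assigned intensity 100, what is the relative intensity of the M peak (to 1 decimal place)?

Term probabilities: M 0.0250, M+2 0.1363, M+4 0.2977, M+6 0.3249, M+8 0.1774, M+10 0.0387. Base peak = M+6.
P(M+6) = C(5,3) × 0.4781^2 × 0.5219^3 = 10 × 0.22857961 × 0.14215492 = 0.324937 (base)
P(M) = C(5,0) × 0.4781^5 × 0.5219^0 = 1 × 0.02498007 × 1.0000 = 0.024980
Relative intensity = 0.024980 / 0.324937 × 100 = 7.7

7.7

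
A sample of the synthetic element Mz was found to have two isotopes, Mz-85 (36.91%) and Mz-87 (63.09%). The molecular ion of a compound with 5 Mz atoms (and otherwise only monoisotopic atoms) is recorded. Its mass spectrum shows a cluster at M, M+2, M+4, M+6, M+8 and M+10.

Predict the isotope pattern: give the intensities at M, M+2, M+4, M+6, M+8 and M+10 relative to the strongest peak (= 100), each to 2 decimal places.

Each Mz atom is independently Mz-85 (p = 0.3691) or Mz-87 (q = 0.6309); the cluster is the binomial expansion (p + q)^5.
P(M) = 0.3691^5 = 0.006850
P(M+2) = 5 × 0.3691^4 × 0.6309^1 = 0.058547
P(M+4) = 10 × 0.3691^3 × 0.6309^2 = 0.200149
P(M+6) = 10 × 0.3691^2 × 0.6309^3 = 0.342113
P(M+8) = 5 × 0.3691^1 × 0.6309^4 = 0.292386
P(M+10) = 0.6309^5 = 0.099955
The M+6 peak is largest (0.342113); scaling to 100 gives 2.00 : 17.11 : 58.50 : 100.00 : 85.46 : 29.22.

2.00 : 17.11 : 58.50 : 100.00 : 85.46 : 29.22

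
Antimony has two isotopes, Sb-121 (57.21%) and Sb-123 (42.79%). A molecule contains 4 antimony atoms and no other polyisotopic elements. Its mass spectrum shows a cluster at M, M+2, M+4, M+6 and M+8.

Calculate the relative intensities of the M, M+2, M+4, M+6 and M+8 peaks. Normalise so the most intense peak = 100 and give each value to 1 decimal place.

The 4 Sb atoms are independent, so intensities follow the terms of (0.5721 + 0.4279)^4.
P(M) = 0.5721^4 = 0.107124
P(M+2) = 4 × 0.5721^3 × 0.4279^1 = 0.320493
P(M+4) = 6 × 0.5721^2 × 0.4279^2 = 0.359567
P(M+6) = 4 × 0.5721^1 × 0.4279^3 = 0.179291
P(M+8) = 0.4279^4 = 0.033525
The M+4 peak is largest (0.359567); scaling to 100 gives 29.8 : 89.1 : 100.0 : 49.9 : 9.3.

29.8 : 89.1 : 100.0 : 49.9 : 9.3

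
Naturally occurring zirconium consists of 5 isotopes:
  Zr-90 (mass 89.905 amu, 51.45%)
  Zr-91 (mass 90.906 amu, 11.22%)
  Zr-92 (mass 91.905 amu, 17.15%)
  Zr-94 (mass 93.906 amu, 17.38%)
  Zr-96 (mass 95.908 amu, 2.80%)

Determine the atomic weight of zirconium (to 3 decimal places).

Ar = Σ fᵢ·mᵢ = 0.5145 × 89.905 + 0.1122 × 90.906 + 0.1715 × 91.905 + 0.1738 × 93.906 + 0.0280 × 95.908
= 46.2561 + 10.1997 + 15.7617 + 16.3209 + 2.6854 = 91.2238 amu

91.224 amu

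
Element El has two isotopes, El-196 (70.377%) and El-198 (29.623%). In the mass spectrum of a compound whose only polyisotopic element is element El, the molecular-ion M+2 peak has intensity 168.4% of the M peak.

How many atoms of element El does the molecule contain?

The M+2/M ratio from n El atoms is n · q/p = n · 0.29623/0.70377.
n = 1.684 × 0.70377/0.29623 = 4.00 ≈ 4

4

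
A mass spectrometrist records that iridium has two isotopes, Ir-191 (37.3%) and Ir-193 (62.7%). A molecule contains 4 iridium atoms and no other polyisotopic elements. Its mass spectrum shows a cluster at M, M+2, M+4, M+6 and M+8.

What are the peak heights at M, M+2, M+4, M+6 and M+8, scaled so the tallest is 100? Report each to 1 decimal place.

The 4 Ir atoms are independent, so intensities follow the terms of (0.373 + 0.627)^4.
P(M) = 0.373^4 = 0.019357
P(M+2) = 4 × 0.373^3 × 0.627^1 = 0.130153
P(M+4) = 6 × 0.373^2 × 0.627^2 = 0.328174
P(M+6) = 4 × 0.373^1 × 0.627^3 = 0.367766
P(M+8) = 0.627^4 = 0.154550
The M+6 peak is largest (0.367766); scaling to 100 gives 5.3 : 35.4 : 89.2 : 100.0 : 42.0.

5.3 : 35.4 : 89.2 : 100.0 : 42.0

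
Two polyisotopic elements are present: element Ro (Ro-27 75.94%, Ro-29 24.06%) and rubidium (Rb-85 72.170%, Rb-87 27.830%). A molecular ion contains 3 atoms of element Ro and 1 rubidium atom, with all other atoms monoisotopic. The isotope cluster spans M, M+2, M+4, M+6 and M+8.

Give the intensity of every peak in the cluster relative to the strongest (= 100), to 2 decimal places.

Element Ro pattern (n=3): 0.43793714 : 0.41625366 : 0.13188126 : 0.01392794
Rubidium pattern (n=1): 0.7217 : 0.2783
Convolve the two distributions (both contribute in 2-u steps):
  M: 0.43793714×0.7217 = 0.316059
  M+2: 0.43793714×0.2783 + 0.41625366×0.7217 = 0.422288
  M+4: 0.41625366×0.2783 + 0.13188126×0.7217 = 0.211022
  M+6: 0.13188126×0.2783 + 0.01392794×0.7217 = 0.046754
  M+8: 0.01392794×0.2783 = 0.003876
Scale to base peak (0.422288) = 100: 74.84 : 100.00 : 49.97 : 11.07 : 0.92

74.84 : 100.00 : 49.97 : 11.07 : 0.92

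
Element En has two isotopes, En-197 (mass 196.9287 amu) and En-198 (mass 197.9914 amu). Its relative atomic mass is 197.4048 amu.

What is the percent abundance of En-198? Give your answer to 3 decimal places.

44.801%

Writing the weighted mean with unknown fraction x of En-197:
196.9287·x + 197.9914·(1 − x) = 197.4048
(196.9287 − 197.9914)·x = 197.4048 − 197.9914
x = -0.5866 / -1.0627 = 0.55199 → 55.199% En-197, 44.801% En-198.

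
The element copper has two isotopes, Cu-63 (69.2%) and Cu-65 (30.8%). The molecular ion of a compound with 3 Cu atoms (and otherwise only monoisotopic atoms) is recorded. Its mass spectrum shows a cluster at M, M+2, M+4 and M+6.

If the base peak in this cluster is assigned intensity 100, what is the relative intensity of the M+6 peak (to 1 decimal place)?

Term probabilities: M 0.3314, M+2 0.4425, M+4 0.1969, M+6 0.0292. Base peak = M+2.
P(M+2) = C(3,1) × 0.692^2 × 0.308^1 = 3 × 0.478864 × 0.3080 = 0.442470 (base)
P(M+6) = C(3,3) × 0.692^0 × 0.308^3 = 1 × 1.0000 × 0.02921811 = 0.029218
Relative intensity = 0.029218 / 0.442470 × 100 = 6.6

6.6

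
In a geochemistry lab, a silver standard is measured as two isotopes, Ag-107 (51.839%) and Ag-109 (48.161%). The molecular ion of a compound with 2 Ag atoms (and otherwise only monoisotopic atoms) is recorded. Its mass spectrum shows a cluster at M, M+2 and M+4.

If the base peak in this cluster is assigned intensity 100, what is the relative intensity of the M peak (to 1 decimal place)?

Binomial terms of (0.51839 + 0.48161)^2: M 0.2687, M+2 0.4993, M+4 0.2319 → M+2 is the base peak.
P(M+2) = C(2,1) × 0.51839^1 × 0.48161^1 = 2 × 0.51839 × 0.48161 = 0.499324 (base)
P(M) = C(2,0) × 0.51839^2 × 0.48161^0 = 1 × 0.26872819 × 1.0000 = 0.268728
Relative intensity = 0.268728 / 0.499324 × 100 = 53.8

53.8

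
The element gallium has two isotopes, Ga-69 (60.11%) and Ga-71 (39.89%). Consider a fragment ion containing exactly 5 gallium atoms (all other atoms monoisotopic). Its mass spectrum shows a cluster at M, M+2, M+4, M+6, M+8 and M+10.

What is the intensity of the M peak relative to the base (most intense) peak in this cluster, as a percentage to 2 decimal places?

Binomial terms of (0.6011 + 0.3989)^5: M 0.0785, M+2 0.2604, M+4 0.3456, M+6 0.2293, M+8 0.0761, M+10 0.0101 → M+4 is the base peak.
P(M+4) = C(5,2) × 0.6011^3 × 0.3989^2 = 10 × 0.21719018 × 0.15912121 = 0.345596 (base)
P(M) = C(5,0) × 0.6011^5 × 0.3989^0 = 1 × 0.07847542 × 1.0000 = 0.078475
Relative intensity = 0.078475 / 0.345596 × 100 = 22.71

22.71%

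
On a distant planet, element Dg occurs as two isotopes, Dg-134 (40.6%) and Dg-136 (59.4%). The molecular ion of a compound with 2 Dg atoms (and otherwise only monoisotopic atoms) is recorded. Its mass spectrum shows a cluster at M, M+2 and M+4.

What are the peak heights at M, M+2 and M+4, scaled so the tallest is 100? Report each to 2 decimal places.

34.18 : 100.00 : 73.15

Expanding (0.406 + 0.594)^2:
P(M) = 0.406^2 = 0.164836
P(M+2) = 2 × 0.406^1 × 0.594^1 = 0.482328
P(M+4) = 0.594^2 = 0.352836
The M+2 peak is largest (0.482328); scaling to 100 gives 34.18 : 100.00 : 73.15.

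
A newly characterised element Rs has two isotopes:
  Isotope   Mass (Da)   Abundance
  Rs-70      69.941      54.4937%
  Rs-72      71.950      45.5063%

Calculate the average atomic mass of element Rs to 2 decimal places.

70.86 Da

Weight each isotope mass by its fractional abundance: 0.544937 × 69.941 + 0.455063 × 71.950
= 38.1134 + 32.7418 = 70.8552 Da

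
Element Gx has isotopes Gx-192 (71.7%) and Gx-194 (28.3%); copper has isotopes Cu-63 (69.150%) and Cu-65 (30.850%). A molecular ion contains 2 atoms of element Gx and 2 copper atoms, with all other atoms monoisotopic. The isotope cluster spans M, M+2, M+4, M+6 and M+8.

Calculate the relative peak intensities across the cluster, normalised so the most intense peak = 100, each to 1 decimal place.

Element Gx pattern (n=2): 0.514089 : 0.405822 : 0.080089
Copper pattern (n=2): 0.47817225 : 0.4266555 : 0.09517225
Convolve the two distributions (both contribute in 2-u steps):
  M: 0.514089×0.47817225 = 0.245823
  M+2: 0.514089×0.4266555 + 0.405822×0.47817225 = 0.413392
  M+4: 0.514089×0.09517225 + 0.405822×0.4266555 + 0.080089×0.47817225 = 0.260370
  M+6: 0.405822×0.09517225 + 0.080089×0.4266555 = 0.072793
  M+8: 0.080089×0.09517225 = 0.007622
Scale to base peak (0.413392) = 100: 59.5 : 100.0 : 63.0 : 17.6 : 1.8

59.5 : 100.0 : 63.0 : 17.6 : 1.8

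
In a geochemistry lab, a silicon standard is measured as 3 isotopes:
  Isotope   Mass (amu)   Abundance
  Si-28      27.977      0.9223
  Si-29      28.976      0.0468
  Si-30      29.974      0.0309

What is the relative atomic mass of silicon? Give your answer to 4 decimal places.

28.0855 amu

Ar = Σ fᵢ·mᵢ = 0.9223 × 27.977 + 0.0468 × 28.976 + 0.0309 × 29.974
= 25.80319 + 1.35608 + 0.92620 = 28.08547 amu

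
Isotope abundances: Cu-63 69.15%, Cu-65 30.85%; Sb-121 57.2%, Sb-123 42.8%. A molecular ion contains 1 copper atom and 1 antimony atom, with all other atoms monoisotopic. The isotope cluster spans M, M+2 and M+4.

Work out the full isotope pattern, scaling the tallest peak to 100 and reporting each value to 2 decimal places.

83.73 : 100.00 : 27.95

Copper pattern (n=1): 0.6915 : 0.3085
Antimony pattern (n=1): 0.5720 : 0.4280
Convolve the two distributions (both contribute in 2-u steps):
  M: 0.6915×0.5720 = 0.395538
  M+2: 0.6915×0.4280 + 0.3085×0.5720 = 0.472424
  M+4: 0.3085×0.4280 = 0.132038
Scale to base peak (0.472424) = 100: 83.73 : 100.00 : 27.95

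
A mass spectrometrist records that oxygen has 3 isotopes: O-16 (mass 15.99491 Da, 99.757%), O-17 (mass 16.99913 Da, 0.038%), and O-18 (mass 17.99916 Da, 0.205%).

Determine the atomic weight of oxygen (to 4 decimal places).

15.9994 Da

The abundance-weighted mean is 0.99757 × 15.99491 + 0.00038 × 16.99913 + 0.00205 × 17.99916
= 15.956042 + 0.006460 + 0.036898 = 15.999400 Da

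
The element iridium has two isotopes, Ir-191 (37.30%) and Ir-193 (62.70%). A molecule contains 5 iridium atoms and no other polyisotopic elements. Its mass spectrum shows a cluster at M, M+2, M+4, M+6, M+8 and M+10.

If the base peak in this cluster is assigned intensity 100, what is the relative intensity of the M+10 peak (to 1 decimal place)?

(0.3730 + 0.6270)^5 gives M 0.0072, M+2 0.0607, M+4 0.2040, M+6 0.3429, M+8 0.2882, M+10 0.0969; the largest is M+6.
P(M+6) = C(5,3) × 0.3730^2 × 0.6270^3 = 10 × 0.139129 × 0.24649188 = 0.342942 (base)
P(M+10) = C(5,5) × 0.3730^0 × 0.6270^5 = 1 × 1.0000 × 0.09690311 = 0.096903
Relative intensity = 0.096903 / 0.342942 × 100 = 28.3

28.3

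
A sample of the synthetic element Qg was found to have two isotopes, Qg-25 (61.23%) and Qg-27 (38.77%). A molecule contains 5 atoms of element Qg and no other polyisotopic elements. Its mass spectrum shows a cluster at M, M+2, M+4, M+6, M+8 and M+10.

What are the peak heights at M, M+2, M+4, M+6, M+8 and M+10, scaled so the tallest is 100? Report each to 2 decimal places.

Each Qg atom is independently Qg-25 (p = 0.6123) or Qg-27 (q = 0.3877); the cluster is the binomial expansion (p + q)^5.
P(M) = 0.6123^5 = 0.086064
P(M+2) = 5 × 0.6123^4 × 0.3877^1 = 0.272473
P(M+4) = 10 × 0.6123^3 × 0.3877^2 = 0.345052
P(M+6) = 10 × 0.6123^2 × 0.3877^3 = 0.218482
P(M+8) = 5 × 0.6123^1 × 0.3877^4 = 0.069170
P(M+10) = 0.3877^5 = 0.008759
The M+4 peak is largest (0.345052); scaling to 100 gives 24.94 : 78.97 : 100.00 : 63.32 : 20.05 : 2.54.

24.94 : 78.97 : 100.00 : 63.32 : 20.05 : 2.54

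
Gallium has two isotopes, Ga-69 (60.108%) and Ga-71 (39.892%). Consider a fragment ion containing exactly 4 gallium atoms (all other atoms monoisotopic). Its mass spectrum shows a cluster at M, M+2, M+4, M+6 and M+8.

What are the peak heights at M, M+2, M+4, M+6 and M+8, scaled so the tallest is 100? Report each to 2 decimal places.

Each Ga atom is independently Ga-69 (p = 0.60108) or Ga-71 (q = 0.39892); the cluster is the binomial expansion (p + q)^4.
P(M) = 0.60108^4 = 0.130536
P(M+2) = 4 × 0.60108^3 × 0.39892^1 = 0.346531
P(M+4) = 6 × 0.60108^2 × 0.39892^2 = 0.344975
P(M+6) = 4 × 0.60108^1 × 0.39892^3 = 0.152633
P(M+8) = 0.39892^4 = 0.025325
The M+2 peak is largest (0.346531); scaling to 100 gives 37.67 : 100.00 : 99.55 : 44.05 : 7.31.

37.67 : 100.00 : 99.55 : 44.05 : 7.31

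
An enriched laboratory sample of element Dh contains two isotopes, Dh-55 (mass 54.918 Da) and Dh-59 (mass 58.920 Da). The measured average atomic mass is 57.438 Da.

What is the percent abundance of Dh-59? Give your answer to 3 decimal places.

62.969%

Writing the weighted mean with unknown fraction x of Dh-55:
54.918·x + 58.920·(1 − x) = 57.438
(54.918 − 58.920)·x = 57.438 − 58.920
x = -1.482 / -4.002 = 0.37031 → 37.031% Dh-55, 62.969% Dh-59.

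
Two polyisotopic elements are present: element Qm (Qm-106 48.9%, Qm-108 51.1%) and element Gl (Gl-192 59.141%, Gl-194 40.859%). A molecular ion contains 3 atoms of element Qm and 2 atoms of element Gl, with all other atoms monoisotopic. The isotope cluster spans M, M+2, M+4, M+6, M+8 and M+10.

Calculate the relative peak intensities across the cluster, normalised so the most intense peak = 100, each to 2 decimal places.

Element Qm pattern (n=3): 0.11693017 : 0.36657249 : 0.38306451 : 0.13343283
Element Gl pattern (n=2): 0.34976579 : 0.48328842 : 0.16694579
Convolve the two distributions (both contribute in 2-u steps):
  M: 0.11693017×0.34976579 = 0.040898
  M+2: 0.11693017×0.48328842 + 0.36657249×0.34976579 = 0.184726
  M+4: 0.11693017×0.16694579 + 0.36657249×0.48328842 + 0.38306451×0.34976579 = 0.330664
  M+6: 0.36657249×0.16694579 + 0.38306451×0.48328842 + 0.13343283×0.34976579 = 0.292999
  M+8: 0.38306451×0.16694579 + 0.13343283×0.48328842 = 0.128438
  M+10: 0.13343283×0.16694579 = 0.022276
Scale to base peak (0.330664) = 100: 12.37 : 55.87 : 100.00 : 88.61 : 38.84 : 6.74

12.37 : 55.87 : 100.00 : 88.61 : 38.84 : 6.74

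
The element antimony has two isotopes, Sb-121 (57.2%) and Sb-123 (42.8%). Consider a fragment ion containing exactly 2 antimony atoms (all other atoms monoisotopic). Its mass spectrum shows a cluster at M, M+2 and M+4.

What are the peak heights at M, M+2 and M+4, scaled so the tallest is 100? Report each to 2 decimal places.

Expanding (0.572 + 0.428)^2:
P(M) = 0.572^2 = 0.327184
P(M+2) = 2 × 0.572^1 × 0.428^1 = 0.489632
P(M+4) = 0.428^2 = 0.183184
The M+2 peak is largest (0.489632); scaling to 100 gives 66.82 : 100.00 : 37.41.

66.82 : 100.00 : 37.41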